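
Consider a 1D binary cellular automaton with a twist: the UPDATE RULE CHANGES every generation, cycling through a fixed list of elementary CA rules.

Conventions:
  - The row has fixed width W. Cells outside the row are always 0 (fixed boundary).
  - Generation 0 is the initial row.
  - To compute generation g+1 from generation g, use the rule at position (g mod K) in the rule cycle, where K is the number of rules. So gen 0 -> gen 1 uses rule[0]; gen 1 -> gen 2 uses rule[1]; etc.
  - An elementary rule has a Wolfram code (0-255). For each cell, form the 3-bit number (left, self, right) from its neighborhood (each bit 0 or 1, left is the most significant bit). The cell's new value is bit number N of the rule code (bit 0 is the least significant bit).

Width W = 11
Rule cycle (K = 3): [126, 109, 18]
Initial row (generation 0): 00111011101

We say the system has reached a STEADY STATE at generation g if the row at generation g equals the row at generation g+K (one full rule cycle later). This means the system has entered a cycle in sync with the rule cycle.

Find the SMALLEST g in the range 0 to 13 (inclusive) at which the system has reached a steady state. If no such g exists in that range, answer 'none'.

Gen 0: 00111011101
Gen 1 (rule 126): 01101110111
Gen 2 (rule 109): 01111011101
Gen 3 (rule 18): 10000000000
Gen 4 (rule 126): 11000000000
Gen 5 (rule 109): 11011111111
Gen 6 (rule 18): 00000000000
Gen 7 (rule 126): 00000000000
Gen 8 (rule 109): 11111111111
Gen 9 (rule 18): 00000000000
Gen 10 (rule 126): 00000000000
Gen 11 (rule 109): 11111111111
Gen 12 (rule 18): 00000000000
Gen 13 (rule 126): 00000000000
Gen 14 (rule 109): 11111111111
Gen 15 (rule 18): 00000000000
Gen 16 (rule 126): 00000000000

Answer: 6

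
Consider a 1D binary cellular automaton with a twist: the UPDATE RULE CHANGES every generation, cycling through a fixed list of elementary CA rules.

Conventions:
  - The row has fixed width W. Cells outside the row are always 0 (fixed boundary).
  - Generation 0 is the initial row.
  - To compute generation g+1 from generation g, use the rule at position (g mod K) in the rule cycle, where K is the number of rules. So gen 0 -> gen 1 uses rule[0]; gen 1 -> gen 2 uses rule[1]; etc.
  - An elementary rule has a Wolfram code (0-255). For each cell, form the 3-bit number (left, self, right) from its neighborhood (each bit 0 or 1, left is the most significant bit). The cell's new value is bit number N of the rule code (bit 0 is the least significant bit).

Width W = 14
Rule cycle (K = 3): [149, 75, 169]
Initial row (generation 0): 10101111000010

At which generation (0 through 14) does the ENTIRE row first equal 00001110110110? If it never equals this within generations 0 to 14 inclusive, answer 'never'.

Gen 0: 10101111000010
Gen 1 (rule 149): 10100110111011
Gen 2 (rule 75): 00001110101011
Gen 3 (rule 169): 11101101010110
Gen 4 (rule 149): 01000001010001
Gen 5 (rule 75): 10011110000110
Gen 6 (rule 169): 00011100110100
Gen 7 (rule 149): 11001010000111
Gen 8 (rule 75): 11010000111101
Gen 9 (rule 169): 10100110111010
Gen 10 (rule 149): 10110000010011
Gen 11 (rule 75): 00110111100111
Gen 12 (rule 169): 10101111000110
Gen 13 (rule 149): 10100110110001
Gen 14 (rule 75): 00001110110110

Answer: 14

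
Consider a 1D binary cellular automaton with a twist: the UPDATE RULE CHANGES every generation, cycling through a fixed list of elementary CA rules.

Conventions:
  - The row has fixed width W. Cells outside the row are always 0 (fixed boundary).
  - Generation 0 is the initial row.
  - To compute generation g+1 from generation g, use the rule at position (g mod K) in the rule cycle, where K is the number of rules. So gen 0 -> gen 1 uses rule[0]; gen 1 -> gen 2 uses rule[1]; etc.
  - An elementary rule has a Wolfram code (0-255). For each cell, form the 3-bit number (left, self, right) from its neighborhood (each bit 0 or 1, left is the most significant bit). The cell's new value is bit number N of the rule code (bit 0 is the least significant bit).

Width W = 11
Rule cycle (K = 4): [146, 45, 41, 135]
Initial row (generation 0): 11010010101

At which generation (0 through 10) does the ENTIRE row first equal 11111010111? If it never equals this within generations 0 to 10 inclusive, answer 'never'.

Answer: 6

Derivation:
Gen 0: 11010010101
Gen 1 (rule 146): 00001100000
Gen 2 (rule 45): 11101001111
Gen 3 (rule 41): 10010001000
Gen 4 (rule 135): 10110111011
Gen 5 (rule 146): 00000010000
Gen 6 (rule 45): 11111010111
Gen 7 (rule 41): 10000101100
Gen 8 (rule 135): 10111100001
Gen 9 (rule 146): 00011010010
Gen 10 (rule 45): 11010110010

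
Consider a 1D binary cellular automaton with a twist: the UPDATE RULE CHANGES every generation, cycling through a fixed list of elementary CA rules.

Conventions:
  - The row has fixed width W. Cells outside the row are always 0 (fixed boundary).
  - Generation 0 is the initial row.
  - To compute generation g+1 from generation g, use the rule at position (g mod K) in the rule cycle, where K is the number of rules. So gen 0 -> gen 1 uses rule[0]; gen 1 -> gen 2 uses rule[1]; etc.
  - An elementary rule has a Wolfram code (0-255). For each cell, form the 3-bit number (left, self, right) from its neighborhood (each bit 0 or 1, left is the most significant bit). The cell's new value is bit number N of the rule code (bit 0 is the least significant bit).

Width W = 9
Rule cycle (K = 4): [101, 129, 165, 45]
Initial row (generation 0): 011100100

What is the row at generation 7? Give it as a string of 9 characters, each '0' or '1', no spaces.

Answer: 101010000

Derivation:
Gen 0: 011100100
Gen 1 (rule 101): 000100101
Gen 2 (rule 129): 110000000
Gen 3 (rule 165): 000111111
Gen 4 (rule 45): 110100000
Gen 5 (rule 101): 011101111
Gen 6 (rule 129): 001000110
Gen 7 (rule 165): 101010000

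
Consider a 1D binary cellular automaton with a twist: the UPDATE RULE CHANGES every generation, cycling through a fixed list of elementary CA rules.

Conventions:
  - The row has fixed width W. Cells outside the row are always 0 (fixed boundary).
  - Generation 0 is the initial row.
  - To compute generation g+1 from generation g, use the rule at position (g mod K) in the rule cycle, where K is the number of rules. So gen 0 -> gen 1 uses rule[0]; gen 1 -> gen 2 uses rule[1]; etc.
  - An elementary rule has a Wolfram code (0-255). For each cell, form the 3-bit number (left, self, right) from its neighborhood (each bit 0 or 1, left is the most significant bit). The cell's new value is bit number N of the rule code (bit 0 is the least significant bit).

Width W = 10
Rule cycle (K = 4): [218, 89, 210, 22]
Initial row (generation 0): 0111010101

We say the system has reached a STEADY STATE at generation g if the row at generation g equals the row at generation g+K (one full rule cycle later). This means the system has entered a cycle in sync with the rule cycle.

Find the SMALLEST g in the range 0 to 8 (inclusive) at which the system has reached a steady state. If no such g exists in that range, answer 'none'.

Gen 0: 0111010101
Gen 1 (rule 218): 1111000000
Gen 2 (rule 89): 1001111111
Gen 3 (rule 210): 0110111111
Gen 4 (rule 22): 1000000000
Gen 5 (rule 218): 0100000000
Gen 6 (rule 89): 0011111111
Gen 7 (rule 210): 0101111111
Gen 8 (rule 22): 1100000000
Gen 9 (rule 218): 1110000000
Gen 10 (rule 89): 1011111111
Gen 11 (rule 210): 0001111111
Gen 12 (rule 22): 0010000000

Answer: none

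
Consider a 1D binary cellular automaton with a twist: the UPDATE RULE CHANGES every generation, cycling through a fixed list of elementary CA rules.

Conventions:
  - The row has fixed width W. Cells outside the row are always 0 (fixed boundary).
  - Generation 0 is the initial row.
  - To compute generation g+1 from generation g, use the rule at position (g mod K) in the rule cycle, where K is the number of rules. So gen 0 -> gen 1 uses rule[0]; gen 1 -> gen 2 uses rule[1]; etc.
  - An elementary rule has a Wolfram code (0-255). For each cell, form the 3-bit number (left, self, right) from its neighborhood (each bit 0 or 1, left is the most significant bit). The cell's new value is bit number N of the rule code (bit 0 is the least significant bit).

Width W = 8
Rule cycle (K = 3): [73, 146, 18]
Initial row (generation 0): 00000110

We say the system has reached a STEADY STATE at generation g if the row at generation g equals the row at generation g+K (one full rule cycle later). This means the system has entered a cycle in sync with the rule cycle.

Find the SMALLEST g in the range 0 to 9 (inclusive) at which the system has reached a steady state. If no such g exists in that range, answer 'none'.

Answer: 9

Derivation:
Gen 0: 00000110
Gen 1 (rule 73): 11110110
Gen 2 (rule 146): 01100001
Gen 3 (rule 18): 10010010
Gen 4 (rule 73): 00000000
Gen 5 (rule 146): 00000000
Gen 6 (rule 18): 00000000
Gen 7 (rule 73): 11111111
Gen 8 (rule 146): 01111110
Gen 9 (rule 18): 10000001
Gen 10 (rule 73): 00111100
Gen 11 (rule 146): 01011010
Gen 12 (rule 18): 10000001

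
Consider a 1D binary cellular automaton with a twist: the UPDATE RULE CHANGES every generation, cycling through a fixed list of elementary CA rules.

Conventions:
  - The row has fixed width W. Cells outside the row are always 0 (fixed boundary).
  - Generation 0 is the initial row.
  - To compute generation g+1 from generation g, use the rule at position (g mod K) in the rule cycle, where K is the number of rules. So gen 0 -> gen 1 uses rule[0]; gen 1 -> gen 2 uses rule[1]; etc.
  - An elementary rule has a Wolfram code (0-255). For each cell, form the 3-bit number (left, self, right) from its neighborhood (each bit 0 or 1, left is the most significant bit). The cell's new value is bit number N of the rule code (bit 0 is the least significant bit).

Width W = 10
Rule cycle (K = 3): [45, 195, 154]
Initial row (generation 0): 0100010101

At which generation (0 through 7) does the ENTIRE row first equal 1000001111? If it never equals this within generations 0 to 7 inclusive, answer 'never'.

Gen 0: 0100010101
Gen 1 (rule 45): 0101011111
Gen 2 (rule 195): 1000001111
Gen 3 (rule 154): 0100011110
Gen 4 (rule 45): 0101010000
Gen 5 (rule 195): 1000000111
Gen 6 (rule 154): 0100001110
Gen 7 (rule 45): 0101101000

Answer: 2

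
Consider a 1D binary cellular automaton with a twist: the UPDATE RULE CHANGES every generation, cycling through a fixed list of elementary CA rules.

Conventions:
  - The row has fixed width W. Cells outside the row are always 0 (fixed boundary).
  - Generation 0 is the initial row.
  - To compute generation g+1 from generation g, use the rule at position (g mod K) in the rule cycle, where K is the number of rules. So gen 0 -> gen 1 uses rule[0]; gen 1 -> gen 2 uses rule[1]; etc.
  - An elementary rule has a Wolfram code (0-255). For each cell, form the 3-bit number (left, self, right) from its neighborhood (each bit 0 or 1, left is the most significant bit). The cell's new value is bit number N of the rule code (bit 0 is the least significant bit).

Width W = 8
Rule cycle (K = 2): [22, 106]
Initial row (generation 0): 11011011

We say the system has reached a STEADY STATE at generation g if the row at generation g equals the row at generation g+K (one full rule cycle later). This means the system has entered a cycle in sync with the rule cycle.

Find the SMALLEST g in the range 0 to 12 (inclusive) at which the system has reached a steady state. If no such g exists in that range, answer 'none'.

Answer: 1

Derivation:
Gen 0: 11011011
Gen 1 (rule 22): 00000000
Gen 2 (rule 106): 00000000
Gen 3 (rule 22): 00000000
Gen 4 (rule 106): 00000000
Gen 5 (rule 22): 00000000
Gen 6 (rule 106): 00000000
Gen 7 (rule 22): 00000000
Gen 8 (rule 106): 00000000
Gen 9 (rule 22): 00000000
Gen 10 (rule 106): 00000000
Gen 11 (rule 22): 00000000
Gen 12 (rule 106): 00000000
Gen 13 (rule 22): 00000000
Gen 14 (rule 106): 00000000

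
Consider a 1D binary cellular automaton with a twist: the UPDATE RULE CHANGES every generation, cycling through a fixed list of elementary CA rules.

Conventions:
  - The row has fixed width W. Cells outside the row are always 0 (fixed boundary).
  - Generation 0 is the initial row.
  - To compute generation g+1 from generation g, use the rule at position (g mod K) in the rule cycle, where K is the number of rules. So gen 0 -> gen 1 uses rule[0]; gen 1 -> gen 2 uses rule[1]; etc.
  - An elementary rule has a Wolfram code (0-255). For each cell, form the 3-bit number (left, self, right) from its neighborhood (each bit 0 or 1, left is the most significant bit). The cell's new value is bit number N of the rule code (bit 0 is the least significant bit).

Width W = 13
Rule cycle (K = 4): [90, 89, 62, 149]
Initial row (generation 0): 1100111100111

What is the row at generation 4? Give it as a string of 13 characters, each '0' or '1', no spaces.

Gen 0: 1100111100111
Gen 1 (rule 90): 1111100111101
Gen 2 (rule 89): 1000110100100
Gen 3 (rule 62): 1101101111110
Gen 4 (rule 149): 0000000111101

Answer: 0000000111101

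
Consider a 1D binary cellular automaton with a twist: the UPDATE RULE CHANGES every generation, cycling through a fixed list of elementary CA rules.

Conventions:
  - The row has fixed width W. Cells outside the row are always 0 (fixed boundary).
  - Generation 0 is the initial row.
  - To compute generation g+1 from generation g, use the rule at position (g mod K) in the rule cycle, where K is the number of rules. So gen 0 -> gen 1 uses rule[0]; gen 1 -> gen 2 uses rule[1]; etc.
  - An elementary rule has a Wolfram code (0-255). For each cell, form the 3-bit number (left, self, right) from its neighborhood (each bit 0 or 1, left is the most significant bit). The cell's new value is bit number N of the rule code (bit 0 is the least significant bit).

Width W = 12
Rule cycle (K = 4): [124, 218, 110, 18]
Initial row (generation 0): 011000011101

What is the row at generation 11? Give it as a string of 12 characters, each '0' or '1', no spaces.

Answer: 101110001000

Derivation:
Gen 0: 011000011101
Gen 1 (rule 124): 011100010111
Gen 2 (rule 218): 111110100111
Gen 3 (rule 110): 100011101101
Gen 4 (rule 18): 010100000000
Gen 5 (rule 124): 011110000000
Gen 6 (rule 218): 111111000000
Gen 7 (rule 110): 100001000000
Gen 8 (rule 18): 010010100000
Gen 9 (rule 124): 011011110000
Gen 10 (rule 218): 111011111000
Gen 11 (rule 110): 101110001000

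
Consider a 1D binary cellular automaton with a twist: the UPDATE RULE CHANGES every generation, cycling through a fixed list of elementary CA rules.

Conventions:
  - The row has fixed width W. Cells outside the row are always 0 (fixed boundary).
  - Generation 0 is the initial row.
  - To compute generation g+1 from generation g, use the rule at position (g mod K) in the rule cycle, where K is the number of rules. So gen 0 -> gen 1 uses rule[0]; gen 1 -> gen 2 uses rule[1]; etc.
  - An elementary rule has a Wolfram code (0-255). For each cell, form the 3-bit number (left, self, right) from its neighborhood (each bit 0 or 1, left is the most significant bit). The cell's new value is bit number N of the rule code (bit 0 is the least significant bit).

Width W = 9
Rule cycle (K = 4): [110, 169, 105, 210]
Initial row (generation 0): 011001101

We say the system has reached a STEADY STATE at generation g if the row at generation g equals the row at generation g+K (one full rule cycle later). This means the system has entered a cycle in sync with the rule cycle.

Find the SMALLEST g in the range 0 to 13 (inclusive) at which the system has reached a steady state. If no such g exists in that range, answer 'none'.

Answer: 5

Derivation:
Gen 0: 011001101
Gen 1 (rule 110): 111011111
Gen 2 (rule 169): 110111110
Gen 3 (rule 105): 111100010
Gen 4 (rule 210): 011110101
Gen 5 (rule 110): 110011111
Gen 6 (rule 169): 100011110
Gen 7 (rule 105): 001010010
Gen 8 (rule 210): 010001101
Gen 9 (rule 110): 110011111
Gen 10 (rule 169): 100011110
Gen 11 (rule 105): 001010010
Gen 12 (rule 210): 010001101
Gen 13 (rule 110): 110011111
Gen 14 (rule 169): 100011110
Gen 15 (rule 105): 001010010
Gen 16 (rule 210): 010001101
Gen 17 (rule 110): 110011111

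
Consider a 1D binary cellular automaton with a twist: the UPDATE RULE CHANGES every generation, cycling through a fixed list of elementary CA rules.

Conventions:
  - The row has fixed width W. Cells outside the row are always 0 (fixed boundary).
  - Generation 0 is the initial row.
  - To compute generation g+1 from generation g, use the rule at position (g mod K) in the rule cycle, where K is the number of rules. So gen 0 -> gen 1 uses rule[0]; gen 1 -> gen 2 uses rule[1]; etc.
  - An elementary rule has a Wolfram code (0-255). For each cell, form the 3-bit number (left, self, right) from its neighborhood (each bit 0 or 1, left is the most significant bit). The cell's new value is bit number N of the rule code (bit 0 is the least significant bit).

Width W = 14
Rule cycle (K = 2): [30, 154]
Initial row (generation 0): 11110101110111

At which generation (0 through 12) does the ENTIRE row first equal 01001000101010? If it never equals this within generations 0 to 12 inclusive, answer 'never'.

Gen 0: 11110101110111
Gen 1 (rule 30): 10000101000100
Gen 2 (rule 154): 01001000101010
Gen 3 (rule 30): 11111101101011
Gen 4 (rule 154): 11111001000010
Gen 5 (rule 30): 10000111100111
Gen 6 (rule 154): 01001111011110
Gen 7 (rule 30): 11111000010001
Gen 8 (rule 154): 11110100101010
Gen 9 (rule 30): 10000111101011
Gen 10 (rule 154): 01001111000010
Gen 11 (rule 30): 11111000100111
Gen 12 (rule 154): 11110101011110

Answer: 2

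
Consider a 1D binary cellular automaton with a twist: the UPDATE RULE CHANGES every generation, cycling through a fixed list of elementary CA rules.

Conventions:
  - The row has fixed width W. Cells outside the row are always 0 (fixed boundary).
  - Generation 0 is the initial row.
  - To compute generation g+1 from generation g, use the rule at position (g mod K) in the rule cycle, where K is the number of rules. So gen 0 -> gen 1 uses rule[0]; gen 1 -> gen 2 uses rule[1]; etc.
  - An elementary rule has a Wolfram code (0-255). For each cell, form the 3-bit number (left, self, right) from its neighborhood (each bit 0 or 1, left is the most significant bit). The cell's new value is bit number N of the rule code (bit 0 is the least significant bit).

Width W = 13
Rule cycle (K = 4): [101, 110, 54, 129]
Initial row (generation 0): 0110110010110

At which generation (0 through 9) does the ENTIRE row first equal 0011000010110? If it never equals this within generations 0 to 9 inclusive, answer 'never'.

Answer: never

Derivation:
Gen 0: 0110110010110
Gen 1 (rule 101): 0011010011010
Gen 2 (rule 110): 0111110111110
Gen 3 (rule 54): 1000001000001
Gen 4 (rule 129): 0011100011100
Gen 5 (rule 101): 1000101000101
Gen 6 (rule 110): 1001111001111
Gen 7 (rule 54): 1110000110000
Gen 8 (rule 129): 0100110000111
Gen 9 (rule 101): 0100010110001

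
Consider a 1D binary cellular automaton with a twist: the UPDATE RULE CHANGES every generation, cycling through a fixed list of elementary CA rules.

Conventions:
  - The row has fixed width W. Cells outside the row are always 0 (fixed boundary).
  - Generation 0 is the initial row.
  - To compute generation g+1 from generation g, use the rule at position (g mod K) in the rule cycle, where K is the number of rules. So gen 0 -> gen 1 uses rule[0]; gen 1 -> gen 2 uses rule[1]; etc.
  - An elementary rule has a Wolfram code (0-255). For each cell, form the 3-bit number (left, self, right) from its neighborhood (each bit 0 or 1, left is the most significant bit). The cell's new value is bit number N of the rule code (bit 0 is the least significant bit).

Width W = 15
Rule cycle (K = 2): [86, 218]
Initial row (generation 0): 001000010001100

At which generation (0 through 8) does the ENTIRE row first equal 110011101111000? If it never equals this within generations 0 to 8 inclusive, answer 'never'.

Answer: never

Derivation:
Gen 0: 001000010001100
Gen 1 (rule 86): 011100111010110
Gen 2 (rule 218): 111111111000111
Gen 3 (rule 86): 000000001101001
Gen 4 (rule 218): 000000011100110
Gen 5 (rule 86): 000000100111011
Gen 6 (rule 218): 000001011111011
Gen 7 (rule 86): 000011000001001
Gen 8 (rule 218): 000111100010110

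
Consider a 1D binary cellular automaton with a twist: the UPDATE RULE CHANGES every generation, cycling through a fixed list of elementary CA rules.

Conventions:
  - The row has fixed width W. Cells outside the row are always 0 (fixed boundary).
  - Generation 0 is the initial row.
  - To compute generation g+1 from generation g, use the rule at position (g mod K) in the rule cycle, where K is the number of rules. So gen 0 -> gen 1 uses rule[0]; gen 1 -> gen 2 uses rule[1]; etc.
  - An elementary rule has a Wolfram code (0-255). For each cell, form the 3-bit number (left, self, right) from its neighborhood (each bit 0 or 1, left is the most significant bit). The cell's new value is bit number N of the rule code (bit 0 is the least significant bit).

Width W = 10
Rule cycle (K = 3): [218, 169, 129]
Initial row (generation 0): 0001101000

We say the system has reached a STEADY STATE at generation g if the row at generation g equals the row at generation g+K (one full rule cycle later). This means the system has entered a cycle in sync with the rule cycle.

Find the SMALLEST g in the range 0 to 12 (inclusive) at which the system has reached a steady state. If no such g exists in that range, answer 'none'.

Answer: 9

Derivation:
Gen 0: 0001101000
Gen 1 (rule 218): 0011100100
Gen 2 (rule 169): 1011000001
Gen 3 (rule 129): 0000011100
Gen 4 (rule 218): 0000111110
Gen 5 (rule 169): 1110111100
Gen 6 (rule 129): 0100011001
Gen 7 (rule 218): 1010111110
Gen 8 (rule 169): 0101111100
Gen 9 (rule 129): 0000111001
Gen 10 (rule 218): 0001111110
Gen 11 (rule 169): 1101111100
Gen 12 (rule 129): 0000111001
Gen 13 (rule 218): 0001111110
Gen 14 (rule 169): 1101111100
Gen 15 (rule 129): 0000111001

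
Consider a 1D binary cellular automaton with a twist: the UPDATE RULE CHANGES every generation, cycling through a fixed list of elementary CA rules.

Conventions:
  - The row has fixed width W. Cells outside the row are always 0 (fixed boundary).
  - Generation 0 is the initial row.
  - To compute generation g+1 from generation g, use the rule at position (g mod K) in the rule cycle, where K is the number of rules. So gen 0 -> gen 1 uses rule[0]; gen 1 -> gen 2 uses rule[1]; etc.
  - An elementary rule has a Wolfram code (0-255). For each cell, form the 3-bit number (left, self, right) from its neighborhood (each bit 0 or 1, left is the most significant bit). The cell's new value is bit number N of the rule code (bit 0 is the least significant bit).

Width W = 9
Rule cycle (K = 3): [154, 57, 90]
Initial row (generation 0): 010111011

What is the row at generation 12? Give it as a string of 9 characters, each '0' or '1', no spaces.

Gen 0: 010111011
Gen 1 (rule 154): 100110010
Gen 2 (rule 57): 010101001
Gen 3 (rule 90): 100000110
Gen 4 (rule 154): 010001101
Gen 5 (rule 57): 001101010
Gen 6 (rule 90): 011100001
Gen 7 (rule 154): 111010010
Gen 8 (rule 57): 100101001
Gen 9 (rule 90): 011000110
Gen 10 (rule 154): 110101101
Gen 11 (rule 57): 101011010
Gen 12 (rule 90): 000011001

Answer: 000011001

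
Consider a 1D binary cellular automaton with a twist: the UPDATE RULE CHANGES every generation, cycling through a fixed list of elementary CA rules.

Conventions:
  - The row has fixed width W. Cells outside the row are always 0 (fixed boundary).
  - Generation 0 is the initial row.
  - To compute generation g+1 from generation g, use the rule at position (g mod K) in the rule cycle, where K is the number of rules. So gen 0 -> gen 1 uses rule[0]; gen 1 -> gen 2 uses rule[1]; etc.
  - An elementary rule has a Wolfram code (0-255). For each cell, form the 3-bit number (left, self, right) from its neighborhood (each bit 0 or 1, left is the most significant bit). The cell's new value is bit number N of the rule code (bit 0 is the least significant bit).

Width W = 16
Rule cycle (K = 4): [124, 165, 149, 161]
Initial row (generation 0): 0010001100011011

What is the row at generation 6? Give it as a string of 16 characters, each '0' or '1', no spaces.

Answer: 0100011111001000

Derivation:
Gen 0: 0010001100011011
Gen 1 (rule 124): 0011001110011111
Gen 2 (rule 165): 1000000100001110
Gen 3 (rule 149): 1111110111100101
Gen 4 (rule 161): 0111101011000010
Gen 5 (rule 124): 0100111111100011
Gen 6 (rule 165): 0100011111001000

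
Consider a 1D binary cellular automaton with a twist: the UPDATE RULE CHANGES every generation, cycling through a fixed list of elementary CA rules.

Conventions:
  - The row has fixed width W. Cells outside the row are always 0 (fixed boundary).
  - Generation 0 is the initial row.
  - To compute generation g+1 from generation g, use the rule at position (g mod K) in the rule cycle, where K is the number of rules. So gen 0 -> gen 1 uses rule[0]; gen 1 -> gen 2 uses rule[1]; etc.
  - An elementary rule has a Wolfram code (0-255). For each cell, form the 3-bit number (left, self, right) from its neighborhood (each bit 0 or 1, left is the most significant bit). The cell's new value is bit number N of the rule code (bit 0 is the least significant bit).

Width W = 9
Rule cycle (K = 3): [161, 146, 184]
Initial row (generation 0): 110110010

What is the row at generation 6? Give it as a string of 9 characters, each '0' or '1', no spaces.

Answer: 010110101

Derivation:
Gen 0: 110110010
Gen 1 (rule 161): 001000000
Gen 2 (rule 146): 010100000
Gen 3 (rule 184): 001010000
Gen 4 (rule 161): 100100111
Gen 5 (rule 146): 011011010
Gen 6 (rule 184): 010110101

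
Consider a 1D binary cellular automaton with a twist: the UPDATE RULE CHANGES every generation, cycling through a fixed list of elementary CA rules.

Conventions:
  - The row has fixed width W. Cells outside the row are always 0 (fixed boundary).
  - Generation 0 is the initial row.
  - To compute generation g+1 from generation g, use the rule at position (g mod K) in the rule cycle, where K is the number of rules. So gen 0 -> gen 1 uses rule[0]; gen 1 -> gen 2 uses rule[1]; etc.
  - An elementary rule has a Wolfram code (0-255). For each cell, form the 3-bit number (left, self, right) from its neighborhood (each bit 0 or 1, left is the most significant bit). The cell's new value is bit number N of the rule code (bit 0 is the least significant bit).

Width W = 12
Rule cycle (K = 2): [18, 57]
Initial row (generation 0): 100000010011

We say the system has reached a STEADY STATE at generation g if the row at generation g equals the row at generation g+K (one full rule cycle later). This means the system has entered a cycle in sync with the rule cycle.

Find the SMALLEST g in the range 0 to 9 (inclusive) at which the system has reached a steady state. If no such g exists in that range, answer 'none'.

Gen 0: 100000010011
Gen 1 (rule 18): 010000101100
Gen 2 (rule 57): 001110011011
Gen 3 (rule 18): 010001100000
Gen 4 (rule 57): 001101011111
Gen 5 (rule 18): 010000000000
Gen 6 (rule 57): 001111111111
Gen 7 (rule 18): 010000000000
Gen 8 (rule 57): 001111111111
Gen 9 (rule 18): 010000000000
Gen 10 (rule 57): 001111111111
Gen 11 (rule 18): 010000000000

Answer: 5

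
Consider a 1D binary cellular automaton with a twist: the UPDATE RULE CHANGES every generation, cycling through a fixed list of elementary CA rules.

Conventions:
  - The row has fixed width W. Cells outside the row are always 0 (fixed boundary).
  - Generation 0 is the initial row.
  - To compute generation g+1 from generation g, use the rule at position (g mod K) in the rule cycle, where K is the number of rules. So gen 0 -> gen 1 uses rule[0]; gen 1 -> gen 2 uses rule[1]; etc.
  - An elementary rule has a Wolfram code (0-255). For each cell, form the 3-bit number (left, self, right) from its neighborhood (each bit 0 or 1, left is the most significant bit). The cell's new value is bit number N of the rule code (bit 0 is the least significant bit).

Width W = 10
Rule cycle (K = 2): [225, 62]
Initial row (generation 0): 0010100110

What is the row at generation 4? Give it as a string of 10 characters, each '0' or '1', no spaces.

Gen 0: 0010100110
Gen 1 (rule 225): 1001000010
Gen 2 (rule 62): 1111100111
Gen 3 (rule 225): 0111100011
Gen 4 (rule 62): 1100010110

Answer: 1100010110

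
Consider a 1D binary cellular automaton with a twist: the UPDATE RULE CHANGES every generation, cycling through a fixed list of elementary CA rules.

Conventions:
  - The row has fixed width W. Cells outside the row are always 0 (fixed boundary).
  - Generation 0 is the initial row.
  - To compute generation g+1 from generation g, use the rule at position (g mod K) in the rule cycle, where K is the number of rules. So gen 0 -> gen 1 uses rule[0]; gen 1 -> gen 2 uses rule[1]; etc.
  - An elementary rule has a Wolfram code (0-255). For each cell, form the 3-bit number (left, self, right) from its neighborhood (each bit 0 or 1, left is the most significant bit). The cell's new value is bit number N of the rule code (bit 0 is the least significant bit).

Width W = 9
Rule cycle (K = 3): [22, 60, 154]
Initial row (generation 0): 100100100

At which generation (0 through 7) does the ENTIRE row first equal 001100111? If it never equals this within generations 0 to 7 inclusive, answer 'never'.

Gen 0: 100100100
Gen 1 (rule 22): 111111110
Gen 2 (rule 60): 100000001
Gen 3 (rule 154): 010000010
Gen 4 (rule 22): 111000111
Gen 5 (rule 60): 100100100
Gen 6 (rule 154): 011011010
Gen 7 (rule 22): 100000011

Answer: never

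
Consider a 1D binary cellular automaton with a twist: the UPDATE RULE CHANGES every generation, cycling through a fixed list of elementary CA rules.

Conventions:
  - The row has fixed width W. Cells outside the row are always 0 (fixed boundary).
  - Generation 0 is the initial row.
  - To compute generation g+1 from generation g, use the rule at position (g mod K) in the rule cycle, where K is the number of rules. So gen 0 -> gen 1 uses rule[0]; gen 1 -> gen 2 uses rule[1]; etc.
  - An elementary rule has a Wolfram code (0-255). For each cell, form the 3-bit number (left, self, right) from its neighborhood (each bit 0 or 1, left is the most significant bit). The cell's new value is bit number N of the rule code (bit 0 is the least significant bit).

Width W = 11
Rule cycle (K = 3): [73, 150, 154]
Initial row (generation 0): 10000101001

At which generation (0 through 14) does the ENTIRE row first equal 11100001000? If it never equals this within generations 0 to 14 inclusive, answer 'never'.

Answer: never

Derivation:
Gen 0: 10000101001
Gen 1 (rule 73): 00110000000
Gen 2 (rule 150): 01001000000
Gen 3 (rule 154): 10110100000
Gen 4 (rule 73): 00110001111
Gen 5 (rule 150): 01001010110
Gen 6 (rule 154): 10110000101
Gen 7 (rule 73): 00110110000
Gen 8 (rule 150): 01000001000
Gen 9 (rule 154): 10100010100
Gen 10 (rule 73): 00001000001
Gen 11 (rule 150): 00011100011
Gen 12 (rule 154): 00111010110
Gen 13 (rule 73): 10101000110
Gen 14 (rule 150): 10101101001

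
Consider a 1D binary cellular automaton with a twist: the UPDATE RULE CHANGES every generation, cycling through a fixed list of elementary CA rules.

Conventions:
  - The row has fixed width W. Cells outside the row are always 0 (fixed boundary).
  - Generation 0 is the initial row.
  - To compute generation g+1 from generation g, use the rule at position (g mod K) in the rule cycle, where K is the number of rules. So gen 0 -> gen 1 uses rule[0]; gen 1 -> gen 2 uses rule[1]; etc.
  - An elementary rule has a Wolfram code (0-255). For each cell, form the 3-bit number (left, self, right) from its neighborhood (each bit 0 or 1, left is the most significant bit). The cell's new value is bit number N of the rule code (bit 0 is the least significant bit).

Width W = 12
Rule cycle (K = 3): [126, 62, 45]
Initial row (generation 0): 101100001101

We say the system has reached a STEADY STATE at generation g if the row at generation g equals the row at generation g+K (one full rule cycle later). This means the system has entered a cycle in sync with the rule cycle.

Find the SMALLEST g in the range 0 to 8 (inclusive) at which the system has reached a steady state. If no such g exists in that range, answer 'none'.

Answer: none

Derivation:
Gen 0: 101100001101
Gen 1 (rule 126): 111110011111
Gen 2 (rule 62): 100001110000
Gen 3 (rule 45): 101101000111
Gen 4 (rule 126): 111111101101
Gen 5 (rule 62): 100000011011
Gen 6 (rule 45): 101111010110
Gen 7 (rule 126): 111001111111
Gen 8 (rule 62): 100111000000
Gen 9 (rule 45): 100100011111
Gen 10 (rule 126): 111110110001
Gen 11 (rule 62): 100001101011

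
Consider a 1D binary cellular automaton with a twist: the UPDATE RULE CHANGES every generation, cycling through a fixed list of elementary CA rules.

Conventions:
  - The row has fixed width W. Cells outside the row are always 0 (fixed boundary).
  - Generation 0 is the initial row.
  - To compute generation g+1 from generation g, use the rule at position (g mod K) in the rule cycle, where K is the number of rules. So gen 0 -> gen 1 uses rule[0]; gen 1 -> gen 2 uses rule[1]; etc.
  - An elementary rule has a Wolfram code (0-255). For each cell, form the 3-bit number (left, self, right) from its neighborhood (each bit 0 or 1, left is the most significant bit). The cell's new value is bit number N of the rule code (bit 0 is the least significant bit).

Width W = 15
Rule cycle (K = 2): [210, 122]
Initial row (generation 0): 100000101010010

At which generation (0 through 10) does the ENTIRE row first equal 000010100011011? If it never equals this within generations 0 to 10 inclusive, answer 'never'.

Answer: 6

Derivation:
Gen 0: 100000101010010
Gen 1 (rule 210): 010001000001101
Gen 2 (rule 122): 101010100011110
Gen 3 (rule 210): 000000010101111
Gen 4 (rule 122): 000000101011001
Gen 5 (rule 210): 000001000001110
Gen 6 (rule 122): 000010100011011
Gen 7 (rule 210): 000100010101001
Gen 8 (rule 122): 001010101010110
Gen 9 (rule 210): 010000000000011
Gen 10 (rule 122): 101000000000111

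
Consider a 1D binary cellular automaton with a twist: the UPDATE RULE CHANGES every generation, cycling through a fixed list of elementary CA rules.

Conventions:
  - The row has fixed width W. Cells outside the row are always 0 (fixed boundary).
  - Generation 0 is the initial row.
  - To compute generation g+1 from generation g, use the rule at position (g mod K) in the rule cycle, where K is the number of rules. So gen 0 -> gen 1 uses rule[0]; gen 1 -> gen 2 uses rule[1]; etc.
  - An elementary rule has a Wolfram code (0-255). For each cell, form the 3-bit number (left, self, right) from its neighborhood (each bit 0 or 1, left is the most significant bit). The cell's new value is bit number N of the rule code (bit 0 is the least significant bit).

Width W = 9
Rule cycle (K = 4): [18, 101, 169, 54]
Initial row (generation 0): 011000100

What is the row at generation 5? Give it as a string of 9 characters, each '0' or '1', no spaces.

Answer: 010100101

Derivation:
Gen 0: 011000100
Gen 1 (rule 18): 100101010
Gen 2 (rule 101): 100111110
Gen 3 (rule 169): 000111100
Gen 4 (rule 54): 001000010
Gen 5 (rule 18): 010100101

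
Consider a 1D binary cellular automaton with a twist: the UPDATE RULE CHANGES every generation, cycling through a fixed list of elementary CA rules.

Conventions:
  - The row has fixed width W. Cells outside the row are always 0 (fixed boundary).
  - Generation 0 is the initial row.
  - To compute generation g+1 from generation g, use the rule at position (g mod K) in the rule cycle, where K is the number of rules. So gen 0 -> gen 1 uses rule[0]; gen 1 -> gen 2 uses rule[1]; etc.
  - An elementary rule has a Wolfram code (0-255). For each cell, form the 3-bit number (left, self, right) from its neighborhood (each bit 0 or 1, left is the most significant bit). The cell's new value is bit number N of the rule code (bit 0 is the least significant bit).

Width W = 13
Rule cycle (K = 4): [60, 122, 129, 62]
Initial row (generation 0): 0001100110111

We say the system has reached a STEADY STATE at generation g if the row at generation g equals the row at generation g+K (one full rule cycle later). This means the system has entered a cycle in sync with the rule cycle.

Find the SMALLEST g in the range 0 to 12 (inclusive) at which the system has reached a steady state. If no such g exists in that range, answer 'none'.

Gen 0: 0001100110111
Gen 1 (rule 60): 0001010101100
Gen 2 (rule 122): 0010101011110
Gen 3 (rule 129): 1000000001100
Gen 4 (rule 62): 1100000011010
Gen 5 (rule 60): 1010000010111
Gen 6 (rule 122): 0101000101101
Gen 7 (rule 129): 0000010000000
Gen 8 (rule 62): 0000111000000
Gen 9 (rule 60): 0000100100000
Gen 10 (rule 122): 0001011010000
Gen 11 (rule 129): 1100000000111
Gen 12 (rule 62): 1010000001100
Gen 13 (rule 60): 1111000001010
Gen 14 (rule 122): 1001100010101
Gen 15 (rule 129): 0000001000000
Gen 16 (rule 62): 0000011100000

Answer: none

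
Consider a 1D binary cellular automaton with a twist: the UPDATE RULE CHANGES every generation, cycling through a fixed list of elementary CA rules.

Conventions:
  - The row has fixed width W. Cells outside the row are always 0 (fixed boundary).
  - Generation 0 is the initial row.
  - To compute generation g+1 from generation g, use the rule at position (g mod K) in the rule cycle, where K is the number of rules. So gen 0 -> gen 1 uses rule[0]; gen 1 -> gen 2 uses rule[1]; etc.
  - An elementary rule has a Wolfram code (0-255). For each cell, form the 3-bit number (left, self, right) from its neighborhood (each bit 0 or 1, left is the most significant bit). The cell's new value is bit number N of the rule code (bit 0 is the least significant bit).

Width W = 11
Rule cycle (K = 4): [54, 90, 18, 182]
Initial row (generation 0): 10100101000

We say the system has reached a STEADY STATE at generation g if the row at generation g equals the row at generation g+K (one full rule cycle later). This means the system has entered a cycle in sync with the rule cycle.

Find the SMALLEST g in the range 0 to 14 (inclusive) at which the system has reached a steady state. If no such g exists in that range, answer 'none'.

Gen 0: 10100101000
Gen 1 (rule 54): 11111111100
Gen 2 (rule 90): 10000000110
Gen 3 (rule 18): 01000001001
Gen 4 (rule 182): 11100011111
Gen 5 (rule 54): 00010100000
Gen 6 (rule 90): 00100010000
Gen 7 (rule 18): 01010101000
Gen 8 (rule 182): 11111111100
Gen 9 (rule 54): 00000000010
Gen 10 (rule 90): 00000000101
Gen 11 (rule 18): 00000001000
Gen 12 (rule 182): 00000011100
Gen 13 (rule 54): 00000100010
Gen 14 (rule 90): 00001010101
Gen 15 (rule 18): 00010000000
Gen 16 (rule 182): 00111000000
Gen 17 (rule 54): 01000100000
Gen 18 (rule 90): 10101010000

Answer: none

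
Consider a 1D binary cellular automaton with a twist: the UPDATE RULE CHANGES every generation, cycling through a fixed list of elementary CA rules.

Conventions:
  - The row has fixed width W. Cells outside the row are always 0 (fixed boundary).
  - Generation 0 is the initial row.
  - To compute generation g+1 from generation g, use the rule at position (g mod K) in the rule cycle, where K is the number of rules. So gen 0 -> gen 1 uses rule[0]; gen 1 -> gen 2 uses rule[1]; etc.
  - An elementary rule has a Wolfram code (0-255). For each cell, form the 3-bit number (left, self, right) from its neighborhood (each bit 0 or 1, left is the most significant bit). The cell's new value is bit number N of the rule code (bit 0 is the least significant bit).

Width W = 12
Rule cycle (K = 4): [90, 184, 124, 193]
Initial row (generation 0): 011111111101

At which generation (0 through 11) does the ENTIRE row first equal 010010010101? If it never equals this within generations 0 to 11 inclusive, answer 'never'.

Answer: never

Derivation:
Gen 0: 011111111101
Gen 1 (rule 90): 110000000100
Gen 2 (rule 184): 101000000010
Gen 3 (rule 124): 111100000011
Gen 4 (rule 193): 011101111001
Gen 5 (rule 90): 110101001110
Gen 6 (rule 184): 101010101101
Gen 7 (rule 124): 111111111111
Gen 8 (rule 193): 011111111111
Gen 9 (rule 90): 110000000001
Gen 10 (rule 184): 101000000000
Gen 11 (rule 124): 111100000000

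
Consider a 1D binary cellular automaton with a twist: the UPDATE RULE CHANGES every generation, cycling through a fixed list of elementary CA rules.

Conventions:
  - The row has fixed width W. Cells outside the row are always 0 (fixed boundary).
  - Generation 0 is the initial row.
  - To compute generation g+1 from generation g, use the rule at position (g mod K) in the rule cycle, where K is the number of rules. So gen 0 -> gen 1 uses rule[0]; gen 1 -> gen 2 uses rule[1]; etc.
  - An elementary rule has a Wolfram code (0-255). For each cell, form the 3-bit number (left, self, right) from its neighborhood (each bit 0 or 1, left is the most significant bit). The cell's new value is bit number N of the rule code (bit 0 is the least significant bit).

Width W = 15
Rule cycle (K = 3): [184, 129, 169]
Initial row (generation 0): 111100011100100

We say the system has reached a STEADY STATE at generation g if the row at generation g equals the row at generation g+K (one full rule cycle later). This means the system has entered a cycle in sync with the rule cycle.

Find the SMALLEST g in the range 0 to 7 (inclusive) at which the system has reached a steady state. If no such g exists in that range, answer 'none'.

Answer: none

Derivation:
Gen 0: 111100011100100
Gen 1 (rule 184): 111010011010010
Gen 2 (rule 129): 010000000000000
Gen 3 (rule 169): 000111111111111
Gen 4 (rule 184): 000111111111110
Gen 5 (rule 129): 110011111111100
Gen 6 (rule 169): 100011111111001
Gen 7 (rule 184): 010011111110100
Gen 8 (rule 129): 000001111100001
Gen 9 (rule 169): 111101111001100
Gen 10 (rule 184): 111011110101010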